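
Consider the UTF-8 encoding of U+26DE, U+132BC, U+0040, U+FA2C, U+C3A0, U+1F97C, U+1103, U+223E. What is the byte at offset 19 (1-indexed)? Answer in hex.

0xE1

1-indexed offset 19 is 0-indexed offset 18.
U+26DE → 3-byte form E2 9B 9E at offsets 0–2.
U+132BC → 4-byte form F0 93 8A BC at offsets 3–6.
U+0040 → 1-byte form 40 at offsets 7–7.
U+FA2C → 3-byte form EF A8 AC at offsets 8–10.
U+C3A0 → 3-byte form EC 8E A0 at offsets 11–13.
U+1F97C → 4-byte form F0 9F A5 BC at offsets 14–17.
U+1103 → 3-byte form E1 84 83 at offsets 18–20.
Offset 18 falls in char 7's range; it's byte 1 of E1 84 83 = 0xE1.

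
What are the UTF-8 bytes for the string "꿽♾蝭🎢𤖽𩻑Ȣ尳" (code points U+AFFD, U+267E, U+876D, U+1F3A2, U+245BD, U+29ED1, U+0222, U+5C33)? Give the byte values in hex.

U+AFFD: 3-byte form → EA BF BD.
U+267E: 3-byte form → E2 99 BE.
U+876D: 3-byte form → E8 9D AD.
U+1F3A2: 4-byte form → F0 9F 8E A2.
U+245BD: 4-byte form → F0 A4 96 BD.
U+29ED1: 4-byte form → F0 A9 BB 91.
U+0222: 2-byte form → C8 A2.
U+5C33: 3-byte form → E5 B0 B3.
Concatenated (26 bytes): EA BF BD E2 99 BE E8 9D AD F0 9F 8E A2 F0 A4 96 BD F0 A9 BB 91 C8 A2 E5 B0 B3.

EA BF BD E2 99 BE E8 9D AD F0 9F 8E A2 F0 A4 96 BD F0 A9 BB 91 C8 A2 E5 B0 B3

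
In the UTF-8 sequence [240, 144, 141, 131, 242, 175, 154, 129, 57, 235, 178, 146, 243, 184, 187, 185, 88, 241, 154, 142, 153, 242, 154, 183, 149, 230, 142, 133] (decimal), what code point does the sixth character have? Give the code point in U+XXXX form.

Offset 0: leading byte 0xF0 = 11110000 → 4-byte char #1 = F0 90 8D 83.
Offset 4: leading byte 0xF2 = 11110010 → 4-byte char #2 = F2 AF 9A 81.
Offset 8: leading byte 0x39 = 00111001 → 1-byte char #3 = 39.
Offset 9: leading byte 0xEB = 11101011 → 3-byte char #4 = EB B2 92.
Offset 12: leading byte 0xF3 = 11110011 → 4-byte char #5 = F3 B8 BB B9.
Offset 16: leading byte 0x58 = 01011000 → 1-byte char #6 = 58.
Leading byte 0x58 = 01011000 matches 0xxxxxxx → 1-byte sequence.
Byte 1: 0x58 = 01011000, payload 1011000 (7 bits).
Concatenate: 1011000 = 0x58 (7 bits → U+0058).

U+0058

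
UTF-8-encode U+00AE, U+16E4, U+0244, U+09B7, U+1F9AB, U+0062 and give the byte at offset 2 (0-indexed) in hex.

U+00AE → 2-byte form C2 AE at offsets 0–1.
U+16E4 → 3-byte form E1 9B A4 at offsets 2–4.
Offset 2 falls in char 2's range; it's byte 1 of E1 9B A4 = 0xE1.

0xE1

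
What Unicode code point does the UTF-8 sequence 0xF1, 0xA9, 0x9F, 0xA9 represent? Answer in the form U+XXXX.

Leading byte 0xF1 = 11110001 matches 11110xxx → 4-byte sequence.
Byte 1: 0xF1 = 11110001, payload 001 (3 bits).
Byte 2: 0xA9 = 10101001 (10xxxxxx ✓), payload 101001.
Byte 3: 0x9F = 10011111 (10xxxxxx ✓), payload 011111.
Byte 4: 0xA9 = 10101001 (10xxxxxx ✓), payload 101001.
Concatenate: 001101001011111101001 = 0x697E9 (21 bits → U+697E9).

U+697E9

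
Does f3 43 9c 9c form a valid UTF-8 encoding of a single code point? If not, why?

Leading byte 0xF3 = 11110011 → 4-byte form.
Byte 2 is 0x43 = 01000011, which is not 10xxxxxx — expected a continuation byte.

invalid (non-continuation byte where continuation expected)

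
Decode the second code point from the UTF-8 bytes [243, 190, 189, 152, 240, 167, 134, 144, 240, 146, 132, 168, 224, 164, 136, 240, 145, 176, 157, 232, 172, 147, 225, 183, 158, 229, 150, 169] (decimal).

U+27190

Offset 0: leading byte 0xF3 = 11110011 → 4-byte char #1 = F3 BE BD 98.
Offset 4: leading byte 0xF0 = 11110000 → 4-byte char #2 = F0 A7 86 90.
Leading byte 0xF0 = 11110000 matches 11110xxx → 4-byte sequence.
Byte 1: 0xF0 = 11110000, payload 000 (3 bits).
Byte 2: 0xA7 = 10100111 (10xxxxxx ✓), payload 100111.
Byte 3: 0x86 = 10000110 (10xxxxxx ✓), payload 000110.
Byte 4: 0x90 = 10010000 (10xxxxxx ✓), payload 010000.
Concatenate: 000100111000110010000 = 0x27190 (21 bits → U+27190).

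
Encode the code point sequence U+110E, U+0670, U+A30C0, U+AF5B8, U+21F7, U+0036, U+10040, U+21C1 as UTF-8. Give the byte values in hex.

E1 84 8E D9 B0 F2 A3 83 80 F2 AF 96 B8 E2 87 B7 36 F0 90 81 80 E2 87 81

U+110E: 3-byte form → E1 84 8E.
U+0670: 2-byte form → D9 B0.
U+A30C0: 4-byte form → F2 A3 83 80.
U+AF5B8: 4-byte form → F2 AF 96 B8.
U+21F7: 3-byte form → E2 87 B7.
U+0036: 1-byte form → 36.
U+10040: 4-byte form → F0 90 81 80.
U+21C1: 3-byte form → E2 87 81.
Concatenated (24 bytes): E1 84 8E D9 B0 F2 A3 83 80 F2 AF 96 B8 E2 87 B7 36 F0 90 81 80 E2 87 81.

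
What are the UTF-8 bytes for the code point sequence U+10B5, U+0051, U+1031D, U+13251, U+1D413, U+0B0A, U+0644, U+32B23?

U+10B5: 3-byte form → E1 82 B5.
U+0051: 1-byte form → 51.
U+1031D: 4-byte form → F0 90 8C 9D.
U+13251: 4-byte form → F0 93 89 91.
U+1D413: 4-byte form → F0 9D 90 93.
U+0B0A: 3-byte form → E0 AC 8A.
U+0644: 2-byte form → D9 84.
U+32B23: 4-byte form → F0 B2 AC A3.
Concatenated (25 bytes): E1 82 B5 51 F0 90 8C 9D F0 93 89 91 F0 9D 90 93 E0 AC 8A D9 84 F0 B2 AC A3.

E1 82 B5 51 F0 90 8C 9D F0 93 89 91 F0 9D 90 93 E0 AC 8A D9 84 F0 B2 AC A3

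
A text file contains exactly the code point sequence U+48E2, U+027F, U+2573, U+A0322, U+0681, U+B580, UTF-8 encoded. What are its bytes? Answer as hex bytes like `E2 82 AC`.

E4 A3 A2 C9 BF E2 95 B3 F2 A0 8C A2 DA 81 EB 96 80

U+48E2: 3-byte form → E4 A3 A2.
U+027F: 2-byte form → C9 BF.
U+2573: 3-byte form → E2 95 B3.
U+A0322: 4-byte form → F2 A0 8C A2.
U+0681: 2-byte form → DA 81.
U+B580: 3-byte form → EB 96 80.
Concatenated (17 bytes): E4 A3 A2 C9 BF E2 95 B3 F2 A0 8C A2 DA 81 EB 96 80.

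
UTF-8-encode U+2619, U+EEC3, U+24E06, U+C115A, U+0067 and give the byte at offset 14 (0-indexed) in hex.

0x67

U+2619 → 3-byte form E2 98 99 at offsets 0–2.
U+EEC3 → 3-byte form EE BB 83 at offsets 3–5.
U+24E06 → 4-byte form F0 A4 B8 86 at offsets 6–9.
U+C115A → 4-byte form F3 81 85 9A at offsets 10–13.
U+0067 → 1-byte form 67 at offsets 14–14.
Offset 14 falls in char 5's range; it's byte 1 of 67 = 0x67.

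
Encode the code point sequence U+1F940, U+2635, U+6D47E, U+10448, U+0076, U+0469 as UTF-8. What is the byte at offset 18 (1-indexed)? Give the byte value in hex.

0xA9

1-indexed offset 18 is 0-indexed offset 17.
U+1F940 → 4-byte form F0 9F A5 80 at offsets 0–3.
U+2635 → 3-byte form E2 98 B5 at offsets 4–6.
U+6D47E → 4-byte form F1 AD 91 BE at offsets 7–10.
U+10448 → 4-byte form F0 90 91 88 at offsets 11–14.
U+0076 → 1-byte form 76 at offsets 15–15.
U+0469 → 2-byte form D1 A9 at offsets 16–17.
Offset 17 falls in char 6's range; it's byte 2 of D1 A9 = 0xA9.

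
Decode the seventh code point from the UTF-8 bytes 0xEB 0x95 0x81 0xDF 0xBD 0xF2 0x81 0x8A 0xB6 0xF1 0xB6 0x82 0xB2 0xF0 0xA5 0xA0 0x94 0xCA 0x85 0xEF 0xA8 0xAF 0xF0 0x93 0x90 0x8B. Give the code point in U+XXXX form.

U+FA2F

Offset 0: leading byte 0xEB = 11101011 → 3-byte char #1 = EB 95 81.
Offset 3: leading byte 0xDF = 11011111 → 2-byte char #2 = DF BD.
Offset 5: leading byte 0xF2 = 11110010 → 4-byte char #3 = F2 81 8A B6.
Offset 9: leading byte 0xF1 = 11110001 → 4-byte char #4 = F1 B6 82 B2.
Offset 13: leading byte 0xF0 = 11110000 → 4-byte char #5 = F0 A5 A0 94.
Offset 17: leading byte 0xCA = 11001010 → 2-byte char #6 = CA 85.
Offset 19: leading byte 0xEF = 11101111 → 3-byte char #7 = EF A8 AF.
Leading byte 0xEF = 11101111 matches 1110xxxx → 3-byte sequence.
Byte 1: 0xEF = 11101111, payload 1111 (4 bits).
Byte 2: 0xA8 = 10101000 (10xxxxxx ✓), payload 101000.
Byte 3: 0xAF = 10101111 (10xxxxxx ✓), payload 101111.
Concatenate: 1111101000101111 = 0xFA2F (16 bits → U+FA2F).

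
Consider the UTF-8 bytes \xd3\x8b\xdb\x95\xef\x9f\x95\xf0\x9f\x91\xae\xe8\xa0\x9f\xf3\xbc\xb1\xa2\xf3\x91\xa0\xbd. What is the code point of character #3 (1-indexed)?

Offset 0: leading byte 0xD3 = 11010011 → 2-byte char #1 = D3 8B.
Offset 2: leading byte 0xDB = 11011011 → 2-byte char #2 = DB 95.
Offset 4: leading byte 0xEF = 11101111 → 3-byte char #3 = EF 9F 95.
Leading byte 0xEF = 11101111 matches 1110xxxx → 3-byte sequence.
Byte 1: 0xEF = 11101111, payload 1111 (4 bits).
Byte 2: 0x9F = 10011111 (10xxxxxx ✓), payload 011111.
Byte 3: 0x95 = 10010101 (10xxxxxx ✓), payload 010101.
Concatenate: 1111011111010101 = 0xF7D5 (16 bits → U+F7D5).

U+F7D5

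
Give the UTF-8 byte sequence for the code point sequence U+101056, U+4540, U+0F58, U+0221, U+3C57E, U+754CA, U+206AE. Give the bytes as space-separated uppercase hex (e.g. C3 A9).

F4 81 81 96 E4 95 80 E0 BD 98 C8 A1 F0 BC 95 BE F1 B5 93 8A F0 A0 9A AE

U+101056: 4-byte form → F4 81 81 96.
U+4540: 3-byte form → E4 95 80.
U+0F58: 3-byte form → E0 BD 98.
U+0221: 2-byte form → C8 A1.
U+3C57E: 4-byte form → F0 BC 95 BE.
U+754CA: 4-byte form → F1 B5 93 8A.
U+206AE: 4-byte form → F0 A0 9A AE.
Concatenated (24 bytes): F4 81 81 96 E4 95 80 E0 BD 98 C8 A1 F0 BC 95 BE F1 B5 93 8A F0 A0 9A AE.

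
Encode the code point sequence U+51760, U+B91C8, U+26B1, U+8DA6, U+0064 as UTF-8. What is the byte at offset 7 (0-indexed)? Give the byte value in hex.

U+51760 → 4-byte form F1 91 9D A0 at offsets 0–3.
U+B91C8 → 4-byte form F2 B9 87 88 at offsets 4–7.
Offset 7 falls in char 2's range; it's byte 4 of F2 B9 87 88 = 0x88.

0x88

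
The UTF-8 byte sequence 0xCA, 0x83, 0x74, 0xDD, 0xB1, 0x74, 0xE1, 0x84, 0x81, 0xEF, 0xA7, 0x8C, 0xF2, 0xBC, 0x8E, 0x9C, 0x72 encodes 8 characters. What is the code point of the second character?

U+0074

Offset 0: leading byte 0xCA = 11001010 → 2-byte char #1 = CA 83.
Offset 2: leading byte 0x74 = 01110100 → 1-byte char #2 = 74.
Leading byte 0x74 = 01110100 matches 0xxxxxxx → 1-byte sequence.
Byte 1: 0x74 = 01110100, payload 1110100 (7 bits).
Concatenate: 1110100 = 0x74 (7 bits → U+0074).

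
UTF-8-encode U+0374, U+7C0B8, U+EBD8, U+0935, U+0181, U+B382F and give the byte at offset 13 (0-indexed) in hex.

0x81

U+0374 → 2-byte form CD B4 at offsets 0–1.
U+7C0B8 → 4-byte form F1 BC 82 B8 at offsets 2–5.
U+EBD8 → 3-byte form EE AF 98 at offsets 6–8.
U+0935 → 3-byte form E0 A4 B5 at offsets 9–11.
U+0181 → 2-byte form C6 81 at offsets 12–13.
Offset 13 falls in char 5's range; it's byte 2 of C6 81 = 0x81.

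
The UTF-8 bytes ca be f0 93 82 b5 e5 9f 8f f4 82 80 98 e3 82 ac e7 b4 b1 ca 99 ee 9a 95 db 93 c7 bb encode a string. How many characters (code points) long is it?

Byte at offset 0: 0xCA = 11001010 → 2-byte char (#1). Advance 2.
Byte at offset 2: 0xF0 = 11110000 → 4-byte char (#2). Advance 4.
Byte at offset 6: 0xE5 = 11100101 → 3-byte char (#3). Advance 3.
Byte at offset 9: 0xF4 = 11110100 → 4-byte char (#4). Advance 4.
Byte at offset 13: 0xE3 = 11100011 → 3-byte char (#5). Advance 3.
Byte at offset 16: 0xE7 = 11100111 → 3-byte char (#6). Advance 3.
Byte at offset 19: 0xCA = 11001010 → 2-byte char (#7). Advance 2.
Byte at offset 21: 0xEE = 11101110 → 3-byte char (#8). Advance 3.
Byte at offset 24: 0xDB = 11011011 → 2-byte char (#9). Advance 2.
Byte at offset 26: 0xC7 = 11000111 → 2-byte char (#10). Advance 2.
Reached end at offset 28 after 10 code points.

10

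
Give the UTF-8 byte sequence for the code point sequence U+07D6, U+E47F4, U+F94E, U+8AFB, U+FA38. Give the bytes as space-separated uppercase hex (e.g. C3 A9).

DF 96 F3 A4 9F B4 EF A5 8E E8 AB BB EF A8 B8

U+07D6: 2-byte form → DF 96.
U+E47F4: 4-byte form → F3 A4 9F B4.
U+F94E: 3-byte form → EF A5 8E.
U+8AFB: 3-byte form → E8 AB BB.
U+FA38: 3-byte form → EF A8 B8.
Concatenated (15 bytes): DF 96 F3 A4 9F B4 EF A5 8E E8 AB BB EF A8 B8.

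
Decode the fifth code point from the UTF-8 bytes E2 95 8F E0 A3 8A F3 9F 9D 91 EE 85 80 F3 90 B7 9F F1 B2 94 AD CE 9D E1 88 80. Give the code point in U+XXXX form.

Offset 0: leading byte 0xE2 = 11100010 → 3-byte char #1 = E2 95 8F.
Offset 3: leading byte 0xE0 = 11100000 → 3-byte char #2 = E0 A3 8A.
Offset 6: leading byte 0xF3 = 11110011 → 4-byte char #3 = F3 9F 9D 91.
Offset 10: leading byte 0xEE = 11101110 → 3-byte char #4 = EE 85 80.
Offset 13: leading byte 0xF3 = 11110011 → 4-byte char #5 = F3 90 B7 9F.
Leading byte 0xF3 = 11110011 matches 11110xxx → 4-byte sequence.
Byte 1: 0xF3 = 11110011, payload 011 (3 bits).
Byte 2: 0x90 = 10010000 (10xxxxxx ✓), payload 010000.
Byte 3: 0xB7 = 10110111 (10xxxxxx ✓), payload 110111.
Byte 4: 0x9F = 10011111 (10xxxxxx ✓), payload 011111.
Concatenate: 011010000110111011111 = 0xD0DDF (21 bits → U+D0DDF).

U+D0DDF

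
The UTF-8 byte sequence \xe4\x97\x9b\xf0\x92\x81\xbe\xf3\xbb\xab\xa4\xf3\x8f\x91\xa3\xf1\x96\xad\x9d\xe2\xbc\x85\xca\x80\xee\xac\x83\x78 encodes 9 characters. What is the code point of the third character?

U+FBAE4

Offset 0: leading byte 0xE4 = 11100100 → 3-byte char #1 = E4 97 9B.
Offset 3: leading byte 0xF0 = 11110000 → 4-byte char #2 = F0 92 81 BE.
Offset 7: leading byte 0xF3 = 11110011 → 4-byte char #3 = F3 BB AB A4.
Leading byte 0xF3 = 11110011 matches 11110xxx → 4-byte sequence.
Byte 1: 0xF3 = 11110011, payload 011 (3 bits).
Byte 2: 0xBB = 10111011 (10xxxxxx ✓), payload 111011.
Byte 3: 0xAB = 10101011 (10xxxxxx ✓), payload 101011.
Byte 4: 0xA4 = 10100100 (10xxxxxx ✓), payload 100100.
Concatenate: 011111011101011100100 = 0xFBAE4 (21 bits → U+FBAE4).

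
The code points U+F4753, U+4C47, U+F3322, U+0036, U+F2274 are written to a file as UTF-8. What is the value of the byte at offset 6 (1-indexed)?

0xB1

1-indexed offset 6 is 0-indexed offset 5.
U+F4753 → 4-byte form F3 B4 9D 93 at offsets 0–3.
U+4C47 → 3-byte form E4 B1 87 at offsets 4–6.
Offset 5 falls in char 2's range; it's byte 2 of E4 B1 87 = 0xB1.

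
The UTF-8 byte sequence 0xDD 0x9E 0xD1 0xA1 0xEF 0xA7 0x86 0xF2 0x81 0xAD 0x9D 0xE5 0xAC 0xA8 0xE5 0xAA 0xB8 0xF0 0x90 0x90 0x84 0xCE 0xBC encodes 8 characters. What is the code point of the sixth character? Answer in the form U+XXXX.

Offset 0: leading byte 0xDD = 11011101 → 2-byte char #1 = DD 9E.
Offset 2: leading byte 0xD1 = 11010001 → 2-byte char #2 = D1 A1.
Offset 4: leading byte 0xEF = 11101111 → 3-byte char #3 = EF A7 86.
Offset 7: leading byte 0xF2 = 11110010 → 4-byte char #4 = F2 81 AD 9D.
Offset 11: leading byte 0xE5 = 11100101 → 3-byte char #5 = E5 AC A8.
Offset 14: leading byte 0xE5 = 11100101 → 3-byte char #6 = E5 AA B8.
Leading byte 0xE5 = 11100101 matches 1110xxxx → 3-byte sequence.
Byte 1: 0xE5 = 11100101, payload 0101 (4 bits).
Byte 2: 0xAA = 10101010 (10xxxxxx ✓), payload 101010.
Byte 3: 0xB8 = 10111000 (10xxxxxx ✓), payload 111000.
Concatenate: 0101101010111000 = 0x5AB8 (16 bits → U+5AB8).

U+5AB8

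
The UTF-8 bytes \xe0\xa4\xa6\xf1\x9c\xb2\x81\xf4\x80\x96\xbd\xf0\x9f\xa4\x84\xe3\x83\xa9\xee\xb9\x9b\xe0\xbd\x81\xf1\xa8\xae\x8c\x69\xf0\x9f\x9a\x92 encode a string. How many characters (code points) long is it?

10

Byte at offset 0: 0xE0 = 11100000 → 3-byte char (#1). Advance 3.
Byte at offset 3: 0xF1 = 11110001 → 4-byte char (#2). Advance 4.
Byte at offset 7: 0xF4 = 11110100 → 4-byte char (#3). Advance 4.
Byte at offset 11: 0xF0 = 11110000 → 4-byte char (#4). Advance 4.
Byte at offset 15: 0xE3 = 11100011 → 3-byte char (#5). Advance 3.
Byte at offset 18: 0xEE = 11101110 → 3-byte char (#6). Advance 3.
Byte at offset 21: 0xE0 = 11100000 → 3-byte char (#7). Advance 3.
Byte at offset 24: 0xF1 = 11110001 → 4-byte char (#8). Advance 4.
Byte at offset 28: 0x69 = 01101001 → 1-byte char (#9). Advance 1.
Byte at offset 29: 0xF0 = 11110000 → 4-byte char (#10). Advance 4.
Reached end at offset 33 after 10 code points.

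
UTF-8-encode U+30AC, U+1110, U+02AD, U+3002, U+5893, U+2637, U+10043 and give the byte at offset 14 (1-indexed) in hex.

1-indexed offset 14 is 0-indexed offset 13.
U+30AC → 3-byte form E3 82 AC at offsets 0–2.
U+1110 → 3-byte form E1 84 90 at offsets 3–5.
U+02AD → 2-byte form CA AD at offsets 6–7.
U+3002 → 3-byte form E3 80 82 at offsets 8–10.
U+5893 → 3-byte form E5 A2 93 at offsets 11–13.
Offset 13 falls in char 5's range; it's byte 3 of E5 A2 93 = 0x93.

0x93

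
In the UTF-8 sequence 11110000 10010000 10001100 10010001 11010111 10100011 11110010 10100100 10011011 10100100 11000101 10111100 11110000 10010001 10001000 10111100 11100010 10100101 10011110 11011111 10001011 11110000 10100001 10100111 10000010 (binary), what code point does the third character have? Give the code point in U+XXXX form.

Offset 0: leading byte 0xF0 = 11110000 → 4-byte char #1 = F0 90 8C 91.
Offset 4: leading byte 0xD7 = 11010111 → 2-byte char #2 = D7 A3.
Offset 6: leading byte 0xF2 = 11110010 → 4-byte char #3 = F2 A4 9B A4.
Leading byte 0xF2 = 11110010 matches 11110xxx → 4-byte sequence.
Byte 1: 0xF2 = 11110010, payload 010 (3 bits).
Byte 2: 0xA4 = 10100100 (10xxxxxx ✓), payload 100100.
Byte 3: 0x9B = 10011011 (10xxxxxx ✓), payload 011011.
Byte 4: 0xA4 = 10100100 (10xxxxxx ✓), payload 100100.
Concatenate: 010100100011011100100 = 0xA46E4 (21 bits → U+A46E4).

U+A46E4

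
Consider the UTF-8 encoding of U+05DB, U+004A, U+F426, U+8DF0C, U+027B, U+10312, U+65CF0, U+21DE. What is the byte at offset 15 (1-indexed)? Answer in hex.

0x8C

1-indexed offset 15 is 0-indexed offset 14.
U+05DB → 2-byte form D7 9B at offsets 0–1.
U+004A → 1-byte form 4A at offsets 2–2.
U+F426 → 3-byte form EF 90 A6 at offsets 3–5.
U+8DF0C → 4-byte form F2 8D BC 8C at offsets 6–9.
U+027B → 2-byte form C9 BB at offsets 10–11.
U+10312 → 4-byte form F0 90 8C 92 at offsets 12–15.
Offset 14 falls in char 6's range; it's byte 3 of F0 90 8C 92 = 0x8C.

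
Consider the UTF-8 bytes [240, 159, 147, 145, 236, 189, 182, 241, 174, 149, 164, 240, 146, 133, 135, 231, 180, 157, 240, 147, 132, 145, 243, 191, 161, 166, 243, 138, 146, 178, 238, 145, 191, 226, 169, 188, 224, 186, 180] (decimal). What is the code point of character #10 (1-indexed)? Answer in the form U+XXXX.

U+2A7C

Offset 0: leading byte 0xF0 = 11110000 → 4-byte char #1 = F0 9F 93 91.
Offset 4: leading byte 0xEC = 11101100 → 3-byte char #2 = EC BD B6.
Offset 7: leading byte 0xF1 = 11110001 → 4-byte char #3 = F1 AE 95 A4.
Offset 11: leading byte 0xF0 = 11110000 → 4-byte char #4 = F0 92 85 87.
Offset 15: leading byte 0xE7 = 11100111 → 3-byte char #5 = E7 B4 9D.
Offset 18: leading byte 0xF0 = 11110000 → 4-byte char #6 = F0 93 84 91.
Offset 22: leading byte 0xF3 = 11110011 → 4-byte char #7 = F3 BF A1 A6.
Offset 26: leading byte 0xF3 = 11110011 → 4-byte char #8 = F3 8A 92 B2.
Offset 30: leading byte 0xEE = 11101110 → 3-byte char #9 = EE 91 BF.
Offset 33: leading byte 0xE2 = 11100010 → 3-byte char #10 = E2 A9 BC.
Leading byte 0xE2 = 11100010 matches 1110xxxx → 3-byte sequence.
Byte 1: 0xE2 = 11100010, payload 0010 (4 bits).
Byte 2: 0xA9 = 10101001 (10xxxxxx ✓), payload 101001.
Byte 3: 0xBC = 10111100 (10xxxxxx ✓), payload 111100.
Concatenate: 0010101001111100 = 0x2A7C (16 bits → U+2A7C).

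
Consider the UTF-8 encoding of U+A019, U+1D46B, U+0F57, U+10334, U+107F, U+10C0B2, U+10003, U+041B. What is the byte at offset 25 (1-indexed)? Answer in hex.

1-indexed offset 25 is 0-indexed offset 24.
U+A019 → 3-byte form EA 80 99 at offsets 0–2.
U+1D46B → 4-byte form F0 9D 91 AB at offsets 3–6.
U+0F57 → 3-byte form E0 BD 97 at offsets 7–9.
U+10334 → 4-byte form F0 90 8C B4 at offsets 10–13.
U+107F → 3-byte form E1 81 BF at offsets 14–16.
U+10C0B2 → 4-byte form F4 8C 82 B2 at offsets 17–20.
U+10003 → 4-byte form F0 90 80 83 at offsets 21–24.
Offset 24 falls in char 7's range; it's byte 4 of F0 90 80 83 = 0x83.

0x83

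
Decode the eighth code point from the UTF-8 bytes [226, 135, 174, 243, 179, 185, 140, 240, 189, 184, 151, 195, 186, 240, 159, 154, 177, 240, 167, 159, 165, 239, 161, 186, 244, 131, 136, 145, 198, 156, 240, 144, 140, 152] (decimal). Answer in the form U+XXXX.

Offset 0: leading byte 0xE2 = 11100010 → 3-byte char #1 = E2 87 AE.
Offset 3: leading byte 0xF3 = 11110011 → 4-byte char #2 = F3 B3 B9 8C.
Offset 7: leading byte 0xF0 = 11110000 → 4-byte char #3 = F0 BD B8 97.
Offset 11: leading byte 0xC3 = 11000011 → 2-byte char #4 = C3 BA.
Offset 13: leading byte 0xF0 = 11110000 → 4-byte char #5 = F0 9F 9A B1.
Offset 17: leading byte 0xF0 = 11110000 → 4-byte char #6 = F0 A7 9F A5.
Offset 21: leading byte 0xEF = 11101111 → 3-byte char #7 = EF A1 BA.
Offset 24: leading byte 0xF4 = 11110100 → 4-byte char #8 = F4 83 88 91.
Leading byte 0xF4 = 11110100 matches 11110xxx → 4-byte sequence.
Byte 1: 0xF4 = 11110100, payload 100 (3 bits).
Byte 2: 0x83 = 10000011 (10xxxxxx ✓), payload 000011.
Byte 3: 0x88 = 10001000 (10xxxxxx ✓), payload 001000.
Byte 4: 0x91 = 10010001 (10xxxxxx ✓), payload 010001.
Concatenate: 100000011001000010001 = 0x103211 (21 bits → U+103211).

U+103211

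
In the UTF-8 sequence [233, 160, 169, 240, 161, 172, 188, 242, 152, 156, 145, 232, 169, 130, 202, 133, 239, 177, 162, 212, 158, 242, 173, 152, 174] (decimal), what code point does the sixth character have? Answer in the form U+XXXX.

Offset 0: leading byte 0xE9 = 11101001 → 3-byte char #1 = E9 A0 A9.
Offset 3: leading byte 0xF0 = 11110000 → 4-byte char #2 = F0 A1 AC BC.
Offset 7: leading byte 0xF2 = 11110010 → 4-byte char #3 = F2 98 9C 91.
Offset 11: leading byte 0xE8 = 11101000 → 3-byte char #4 = E8 A9 82.
Offset 14: leading byte 0xCA = 11001010 → 2-byte char #5 = CA 85.
Offset 16: leading byte 0xEF = 11101111 → 3-byte char #6 = EF B1 A2.
Leading byte 0xEF = 11101111 matches 1110xxxx → 3-byte sequence.
Byte 1: 0xEF = 11101111, payload 1111 (4 bits).
Byte 2: 0xB1 = 10110001 (10xxxxxx ✓), payload 110001.
Byte 3: 0xA2 = 10100010 (10xxxxxx ✓), payload 100010.
Concatenate: 1111110001100010 = 0xFC62 (16 bits → U+FC62).

U+FC62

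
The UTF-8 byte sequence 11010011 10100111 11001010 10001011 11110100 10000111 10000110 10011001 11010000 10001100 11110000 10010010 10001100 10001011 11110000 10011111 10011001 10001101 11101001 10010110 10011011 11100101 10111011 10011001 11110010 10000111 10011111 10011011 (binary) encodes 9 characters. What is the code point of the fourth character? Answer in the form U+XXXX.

U+040C

Offset 0: leading byte 0xD3 = 11010011 → 2-byte char #1 = D3 A7.
Offset 2: leading byte 0xCA = 11001010 → 2-byte char #2 = CA 8B.
Offset 4: leading byte 0xF4 = 11110100 → 4-byte char #3 = F4 87 86 99.
Offset 8: leading byte 0xD0 = 11010000 → 2-byte char #4 = D0 8C.
Leading byte 0xD0 = 11010000 matches 110xxxxx → 2-byte sequence.
Byte 1: 0xD0 = 11010000, payload 10000 (5 bits).
Byte 2: 0x8C = 10001100 (10xxxxxx ✓), payload 001100.
Concatenate: 10000001100 = 0x40C (11 bits → U+040C).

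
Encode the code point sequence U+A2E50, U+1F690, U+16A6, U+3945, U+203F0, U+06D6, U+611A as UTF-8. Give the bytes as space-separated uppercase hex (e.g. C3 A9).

U+A2E50: 4-byte form → F2 A2 B9 90.
U+1F690: 4-byte form → F0 9F 9A 90.
U+16A6: 3-byte form → E1 9A A6.
U+3945: 3-byte form → E3 A5 85.
U+203F0: 4-byte form → F0 A0 8F B0.
U+06D6: 2-byte form → DB 96.
U+611A: 3-byte form → E6 84 9A.
Concatenated (23 bytes): F2 A2 B9 90 F0 9F 9A 90 E1 9A A6 E3 A5 85 F0 A0 8F B0 DB 96 E6 84 9A.

F2 A2 B9 90 F0 9F 9A 90 E1 9A A6 E3 A5 85 F0 A0 8F B0 DB 96 E6 84 9A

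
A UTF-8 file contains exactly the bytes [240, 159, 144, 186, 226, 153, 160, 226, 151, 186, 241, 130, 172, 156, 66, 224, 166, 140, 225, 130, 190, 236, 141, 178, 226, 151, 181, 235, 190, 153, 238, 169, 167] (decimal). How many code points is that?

Byte at offset 0: 0xF0 = 11110000 → 4-byte char (#1). Advance 4.
Byte at offset 4: 0xE2 = 11100010 → 3-byte char (#2). Advance 3.
Byte at offset 7: 0xE2 = 11100010 → 3-byte char (#3). Advance 3.
Byte at offset 10: 0xF1 = 11110001 → 4-byte char (#4). Advance 4.
Byte at offset 14: 0x42 = 01000010 → 1-byte char (#5). Advance 1.
Byte at offset 15: 0xE0 = 11100000 → 3-byte char (#6). Advance 3.
Byte at offset 18: 0xE1 = 11100001 → 3-byte char (#7). Advance 3.
Byte at offset 21: 0xEC = 11101100 → 3-byte char (#8). Advance 3.
Byte at offset 24: 0xE2 = 11100010 → 3-byte char (#9). Advance 3.
Byte at offset 27: 0xEB = 11101011 → 3-byte char (#10). Advance 3.
Byte at offset 30: 0xEE = 11101110 → 3-byte char (#11). Advance 3.
Reached end at offset 33 after 11 code points.

11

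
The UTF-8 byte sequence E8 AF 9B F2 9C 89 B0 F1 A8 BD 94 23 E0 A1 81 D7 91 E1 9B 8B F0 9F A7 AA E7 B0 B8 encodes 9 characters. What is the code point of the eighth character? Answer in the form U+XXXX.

Offset 0: leading byte 0xE8 = 11101000 → 3-byte char #1 = E8 AF 9B.
Offset 3: leading byte 0xF2 = 11110010 → 4-byte char #2 = F2 9C 89 B0.
Offset 7: leading byte 0xF1 = 11110001 → 4-byte char #3 = F1 A8 BD 94.
Offset 11: leading byte 0x23 = 00100011 → 1-byte char #4 = 23.
Offset 12: leading byte 0xE0 = 11100000 → 3-byte char #5 = E0 A1 81.
Offset 15: leading byte 0xD7 = 11010111 → 2-byte char #6 = D7 91.
Offset 17: leading byte 0xE1 = 11100001 → 3-byte char #7 = E1 9B 8B.
Offset 20: leading byte 0xF0 = 11110000 → 4-byte char #8 = F0 9F A7 AA.
Leading byte 0xF0 = 11110000 matches 11110xxx → 4-byte sequence.
Byte 1: 0xF0 = 11110000, payload 000 (3 bits).
Byte 2: 0x9F = 10011111 (10xxxxxx ✓), payload 011111.
Byte 3: 0xA7 = 10100111 (10xxxxxx ✓), payload 100111.
Byte 4: 0xAA = 10101010 (10xxxxxx ✓), payload 101010.
Concatenate: 000011111100111101010 = 0x1F9EA (21 bits → U+1F9EA).

U+1F9EA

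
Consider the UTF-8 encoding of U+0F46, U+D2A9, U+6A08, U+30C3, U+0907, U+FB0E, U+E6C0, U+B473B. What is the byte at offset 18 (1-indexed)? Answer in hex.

0x8E

1-indexed offset 18 is 0-indexed offset 17.
U+0F46 → 3-byte form E0 BD 86 at offsets 0–2.
U+D2A9 → 3-byte form ED 8A A9 at offsets 3–5.
U+6A08 → 3-byte form E6 A8 88 at offsets 6–8.
U+30C3 → 3-byte form E3 83 83 at offsets 9–11.
U+0907 → 3-byte form E0 A4 87 at offsets 12–14.
U+FB0E → 3-byte form EF AC 8E at offsets 15–17.
Offset 17 falls in char 6's range; it's byte 3 of EF AC 8E = 0x8E.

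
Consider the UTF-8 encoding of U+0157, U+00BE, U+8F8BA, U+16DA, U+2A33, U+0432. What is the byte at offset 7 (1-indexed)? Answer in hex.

0xA2

1-indexed offset 7 is 0-indexed offset 6.
U+0157 → 2-byte form C5 97 at offsets 0–1.
U+00BE → 2-byte form C2 BE at offsets 2–3.
U+8F8BA → 4-byte form F2 8F A2 BA at offsets 4–7.
Offset 6 falls in char 3's range; it's byte 3 of F2 8F A2 BA = 0xA2.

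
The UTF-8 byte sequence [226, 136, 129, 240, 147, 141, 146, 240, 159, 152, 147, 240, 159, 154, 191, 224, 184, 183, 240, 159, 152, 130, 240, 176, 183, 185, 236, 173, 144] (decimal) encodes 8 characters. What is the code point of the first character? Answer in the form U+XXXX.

U+2201

Offset 0: leading byte 0xE2 = 11100010 → 3-byte char #1 = E2 88 81.
Leading byte 0xE2 = 11100010 matches 1110xxxx → 3-byte sequence.
Byte 1: 0xE2 = 11100010, payload 0010 (4 bits).
Byte 2: 0x88 = 10001000 (10xxxxxx ✓), payload 001000.
Byte 3: 0x81 = 10000001 (10xxxxxx ✓), payload 000001.
Concatenate: 0010001000000001 = 0x2201 (16 bits → U+2201).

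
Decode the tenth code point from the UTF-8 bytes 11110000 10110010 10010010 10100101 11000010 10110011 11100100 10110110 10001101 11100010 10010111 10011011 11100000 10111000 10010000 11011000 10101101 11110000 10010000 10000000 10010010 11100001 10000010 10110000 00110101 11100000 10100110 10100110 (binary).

Offset 0: leading byte 0xF0 = 11110000 → 4-byte char #1 = F0 B2 92 A5.
Offset 4: leading byte 0xC2 = 11000010 → 2-byte char #2 = C2 B3.
Offset 6: leading byte 0xE4 = 11100100 → 3-byte char #3 = E4 B6 8D.
Offset 9: leading byte 0xE2 = 11100010 → 3-byte char #4 = E2 97 9B.
Offset 12: leading byte 0xE0 = 11100000 → 3-byte char #5 = E0 B8 90.
Offset 15: leading byte 0xD8 = 11011000 → 2-byte char #6 = D8 AD.
Offset 17: leading byte 0xF0 = 11110000 → 4-byte char #7 = F0 90 80 92.
Offset 21: leading byte 0xE1 = 11100001 → 3-byte char #8 = E1 82 B0.
Offset 24: leading byte 0x35 = 00110101 → 1-byte char #9 = 35.
Offset 25: leading byte 0xE0 = 11100000 → 3-byte char #10 = E0 A6 A6.
Leading byte 0xE0 = 11100000 matches 1110xxxx → 3-byte sequence.
Byte 1: 0xE0 = 11100000, payload 0000 (4 bits).
Byte 2: 0xA6 = 10100110 (10xxxxxx ✓), payload 100110.
Byte 3: 0xA6 = 10100110 (10xxxxxx ✓), payload 100110.
Concatenate: 0000100110100110 = 0x9A6 (16 bits → U+09A6).

U+09A6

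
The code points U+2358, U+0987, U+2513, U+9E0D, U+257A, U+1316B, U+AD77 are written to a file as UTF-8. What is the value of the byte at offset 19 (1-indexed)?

1-indexed offset 19 is 0-indexed offset 18.
U+2358 → 3-byte form E2 8D 98 at offsets 0–2.
U+0987 → 3-byte form E0 A6 87 at offsets 3–5.
U+2513 → 3-byte form E2 94 93 at offsets 6–8.
U+9E0D → 3-byte form E9 B8 8D at offsets 9–11.
U+257A → 3-byte form E2 95 BA at offsets 12–14.
U+1316B → 4-byte form F0 93 85 AB at offsets 15–18.
Offset 18 falls in char 6's range; it's byte 4 of F0 93 85 AB = 0xAB.

0xAB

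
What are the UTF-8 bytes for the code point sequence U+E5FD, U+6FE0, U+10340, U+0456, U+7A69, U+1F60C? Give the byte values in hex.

EE 97 BD E6 BF A0 F0 90 8D 80 D1 96 E7 A9 A9 F0 9F 98 8C

U+E5FD: 3-byte form → EE 97 BD.
U+6FE0: 3-byte form → E6 BF A0.
U+10340: 4-byte form → F0 90 8D 80.
U+0456: 2-byte form → D1 96.
U+7A69: 3-byte form → E7 A9 A9.
U+1F60C: 4-byte form → F0 9F 98 8C.
Concatenated (19 bytes): EE 97 BD E6 BF A0 F0 90 8D 80 D1 96 E7 A9 A9 F0 9F 98 8C.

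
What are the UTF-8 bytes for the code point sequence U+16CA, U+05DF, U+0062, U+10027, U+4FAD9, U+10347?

E1 9B 8A D7 9F 62 F0 90 80 A7 F1 8F AB 99 F0 90 8D 87

U+16CA: 3-byte form → E1 9B 8A.
U+05DF: 2-byte form → D7 9F.
U+0062: 1-byte form → 62.
U+10027: 4-byte form → F0 90 80 A7.
U+4FAD9: 4-byte form → F1 8F AB 99.
U+10347: 4-byte form → F0 90 8D 87.
Concatenated (18 bytes): E1 9B 8A D7 9F 62 F0 90 80 A7 F1 8F AB 99 F0 90 8D 87.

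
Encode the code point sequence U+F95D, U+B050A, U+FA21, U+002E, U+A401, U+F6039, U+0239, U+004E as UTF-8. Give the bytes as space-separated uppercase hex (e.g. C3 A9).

EF A5 9D F2 B0 94 8A EF A8 A1 2E EA 90 81 F3 B6 80 B9 C8 B9 4E

U+F95D: 3-byte form → EF A5 9D.
U+B050A: 4-byte form → F2 B0 94 8A.
U+FA21: 3-byte form → EF A8 A1.
U+002E: 1-byte form → 2E.
U+A401: 3-byte form → EA 90 81.
U+F6039: 4-byte form → F3 B6 80 B9.
U+0239: 2-byte form → C8 B9.
U+004E: 1-byte form → 4E.
Concatenated (21 bytes): EF A5 9D F2 B0 94 8A EF A8 A1 2E EA 90 81 F3 B6 80 B9 C8 B9 4E.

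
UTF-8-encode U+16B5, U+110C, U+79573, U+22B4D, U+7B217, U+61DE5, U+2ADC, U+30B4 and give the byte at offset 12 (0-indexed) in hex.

U+16B5 → 3-byte form E1 9A B5 at offsets 0–2.
U+110C → 3-byte form E1 84 8C at offsets 3–5.
U+79573 → 4-byte form F1 B9 95 B3 at offsets 6–9.
U+22B4D → 4-byte form F0 A2 AD 8D at offsets 10–13.
Offset 12 falls in char 4's range; it's byte 3 of F0 A2 AD 8D = 0xAD.

0xAD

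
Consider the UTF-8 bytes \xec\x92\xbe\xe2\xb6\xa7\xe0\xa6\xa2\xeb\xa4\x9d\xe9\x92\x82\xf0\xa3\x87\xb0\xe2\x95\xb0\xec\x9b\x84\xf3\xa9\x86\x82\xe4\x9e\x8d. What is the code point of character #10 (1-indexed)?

Offset 0: leading byte 0xEC = 11101100 → 3-byte char #1 = EC 92 BE.
Offset 3: leading byte 0xE2 = 11100010 → 3-byte char #2 = E2 B6 A7.
Offset 6: leading byte 0xE0 = 11100000 → 3-byte char #3 = E0 A6 A2.
Offset 9: leading byte 0xEB = 11101011 → 3-byte char #4 = EB A4 9D.
Offset 12: leading byte 0xE9 = 11101001 → 3-byte char #5 = E9 92 82.
Offset 15: leading byte 0xF0 = 11110000 → 4-byte char #6 = F0 A3 87 B0.
Offset 19: leading byte 0xE2 = 11100010 → 3-byte char #7 = E2 95 B0.
Offset 22: leading byte 0xEC = 11101100 → 3-byte char #8 = EC 9B 84.
Offset 25: leading byte 0xF3 = 11110011 → 4-byte char #9 = F3 A9 86 82.
Offset 29: leading byte 0xE4 = 11100100 → 3-byte char #10 = E4 9E 8D.
Leading byte 0xE4 = 11100100 matches 1110xxxx → 3-byte sequence.
Byte 1: 0xE4 = 11100100, payload 0100 (4 bits).
Byte 2: 0x9E = 10011110 (10xxxxxx ✓), payload 011110.
Byte 3: 0x8D = 10001101 (10xxxxxx ✓), payload 001101.
Concatenate: 0100011110001101 = 0x478D (16 bits → U+478D).

U+478D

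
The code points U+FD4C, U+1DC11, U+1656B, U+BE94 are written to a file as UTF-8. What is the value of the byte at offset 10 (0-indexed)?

0xAB

U+FD4C → 3-byte form EF B5 8C at offsets 0–2.
U+1DC11 → 4-byte form F0 9D B0 91 at offsets 3–6.
U+1656B → 4-byte form F0 96 95 AB at offsets 7–10.
Offset 10 falls in char 3's range; it's byte 4 of F0 96 95 AB = 0xAB.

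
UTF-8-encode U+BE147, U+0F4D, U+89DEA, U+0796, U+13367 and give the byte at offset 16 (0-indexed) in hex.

0xA7

U+BE147 → 4-byte form F2 BE 85 87 at offsets 0–3.
U+0F4D → 3-byte form E0 BD 8D at offsets 4–6.
U+89DEA → 4-byte form F2 89 B7 AA at offsets 7–10.
U+0796 → 2-byte form DE 96 at offsets 11–12.
U+13367 → 4-byte form F0 93 8D A7 at offsets 13–16.
Offset 16 falls in char 5's range; it's byte 4 of F0 93 8D A7 = 0xA7.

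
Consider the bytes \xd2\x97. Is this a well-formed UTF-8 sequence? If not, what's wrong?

Leading byte 0xD2 = 11010010 → 2-byte form.
Continuation bytes 0x97=10010111 all match 10xxxxxx.
Decoded value 0x497 is ≥ 0x80 (shortest form) and not a surrogate.

valid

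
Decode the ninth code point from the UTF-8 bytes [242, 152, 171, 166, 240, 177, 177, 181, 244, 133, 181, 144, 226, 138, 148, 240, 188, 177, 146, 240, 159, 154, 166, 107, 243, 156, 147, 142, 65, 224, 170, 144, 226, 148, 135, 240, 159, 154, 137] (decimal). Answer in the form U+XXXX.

U+0041

Offset 0: leading byte 0xF2 = 11110010 → 4-byte char #1 = F2 98 AB A6.
Offset 4: leading byte 0xF0 = 11110000 → 4-byte char #2 = F0 B1 B1 B5.
Offset 8: leading byte 0xF4 = 11110100 → 4-byte char #3 = F4 85 B5 90.
Offset 12: leading byte 0xE2 = 11100010 → 3-byte char #4 = E2 8A 94.
Offset 15: leading byte 0xF0 = 11110000 → 4-byte char #5 = F0 BC B1 92.
Offset 19: leading byte 0xF0 = 11110000 → 4-byte char #6 = F0 9F 9A A6.
Offset 23: leading byte 0x6B = 01101011 → 1-byte char #7 = 6B.
Offset 24: leading byte 0xF3 = 11110011 → 4-byte char #8 = F3 9C 93 8E.
Offset 28: leading byte 0x41 = 01000001 → 1-byte char #9 = 41.
Leading byte 0x41 = 01000001 matches 0xxxxxxx → 1-byte sequence.
Byte 1: 0x41 = 01000001, payload 1000001 (7 bits).
Concatenate: 1000001 = 0x41 (7 bits → U+0041).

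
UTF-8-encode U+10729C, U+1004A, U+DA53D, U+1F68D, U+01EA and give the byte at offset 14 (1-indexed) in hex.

0x9F

1-indexed offset 14 is 0-indexed offset 13.
U+10729C → 4-byte form F4 87 8A 9C at offsets 0–3.
U+1004A → 4-byte form F0 90 81 8A at offsets 4–7.
U+DA53D → 4-byte form F3 9A 94 BD at offsets 8–11.
U+1F68D → 4-byte form F0 9F 9A 8D at offsets 12–15.
Offset 13 falls in char 4's range; it's byte 2 of F0 9F 9A 8D = 0x9F.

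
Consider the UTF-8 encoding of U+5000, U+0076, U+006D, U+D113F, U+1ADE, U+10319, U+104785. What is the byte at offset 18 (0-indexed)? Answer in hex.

0x9E

U+5000 → 3-byte form E5 80 80 at offsets 0–2.
U+0076 → 1-byte form 76 at offsets 3–3.
U+006D → 1-byte form 6D at offsets 4–4.
U+D113F → 4-byte form F3 91 84 BF at offsets 5–8.
U+1ADE → 3-byte form E1 AB 9E at offsets 9–11.
U+10319 → 4-byte form F0 90 8C 99 at offsets 12–15.
U+104785 → 4-byte form F4 84 9E 85 at offsets 16–19.
Offset 18 falls in char 7's range; it's byte 3 of F4 84 9E 85 = 0x9E.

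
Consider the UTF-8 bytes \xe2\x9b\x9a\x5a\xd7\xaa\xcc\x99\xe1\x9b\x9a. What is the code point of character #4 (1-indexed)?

U+0319

Offset 0: leading byte 0xE2 = 11100010 → 3-byte char #1 = E2 9B 9A.
Offset 3: leading byte 0x5A = 01011010 → 1-byte char #2 = 5A.
Offset 4: leading byte 0xD7 = 11010111 → 2-byte char #3 = D7 AA.
Offset 6: leading byte 0xCC = 11001100 → 2-byte char #4 = CC 99.
Leading byte 0xCC = 11001100 matches 110xxxxx → 2-byte sequence.
Byte 1: 0xCC = 11001100, payload 01100 (5 bits).
Byte 2: 0x99 = 10011001 (10xxxxxx ✓), payload 011001.
Concatenate: 01100011001 = 0x319 (11 bits → U+0319).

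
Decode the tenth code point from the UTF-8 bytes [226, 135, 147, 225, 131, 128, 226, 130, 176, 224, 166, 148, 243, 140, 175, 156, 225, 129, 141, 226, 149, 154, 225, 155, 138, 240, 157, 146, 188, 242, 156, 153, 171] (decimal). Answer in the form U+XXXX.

Offset 0: leading byte 0xE2 = 11100010 → 3-byte char #1 = E2 87 93.
Offset 3: leading byte 0xE1 = 11100001 → 3-byte char #2 = E1 83 80.
Offset 6: leading byte 0xE2 = 11100010 → 3-byte char #3 = E2 82 B0.
Offset 9: leading byte 0xE0 = 11100000 → 3-byte char #4 = E0 A6 94.
Offset 12: leading byte 0xF3 = 11110011 → 4-byte char #5 = F3 8C AF 9C.
Offset 16: leading byte 0xE1 = 11100001 → 3-byte char #6 = E1 81 8D.
Offset 19: leading byte 0xE2 = 11100010 → 3-byte char #7 = E2 95 9A.
Offset 22: leading byte 0xE1 = 11100001 → 3-byte char #8 = E1 9B 8A.
Offset 25: leading byte 0xF0 = 11110000 → 4-byte char #9 = F0 9D 92 BC.
Offset 29: leading byte 0xF2 = 11110010 → 4-byte char #10 = F2 9C 99 AB.
Leading byte 0xF2 = 11110010 matches 11110xxx → 4-byte sequence.
Byte 1: 0xF2 = 11110010, payload 010 (3 bits).
Byte 2: 0x9C = 10011100 (10xxxxxx ✓), payload 011100.
Byte 3: 0x99 = 10011001 (10xxxxxx ✓), payload 011001.
Byte 4: 0xAB = 10101011 (10xxxxxx ✓), payload 101011.
Concatenate: 010011100011001101011 = 0x9C66B (21 bits → U+9C66B).

U+9C66B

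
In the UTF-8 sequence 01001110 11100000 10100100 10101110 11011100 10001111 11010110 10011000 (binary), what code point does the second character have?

U+092E

Offset 0: leading byte 0x4E = 01001110 → 1-byte char #1 = 4E.
Offset 1: leading byte 0xE0 = 11100000 → 3-byte char #2 = E0 A4 AE.
Leading byte 0xE0 = 11100000 matches 1110xxxx → 3-byte sequence.
Byte 1: 0xE0 = 11100000, payload 0000 (4 bits).
Byte 2: 0xA4 = 10100100 (10xxxxxx ✓), payload 100100.
Byte 3: 0xAE = 10101110 (10xxxxxx ✓), payload 101110.
Concatenate: 0000100100101110 = 0x92E (16 bits → U+092E).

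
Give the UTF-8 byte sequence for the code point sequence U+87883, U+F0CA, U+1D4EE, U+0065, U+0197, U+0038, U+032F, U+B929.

F2 87 A2 83 EF 83 8A F0 9D 93 AE 65 C6 97 38 CC AF EB A4 A9

U+87883: 4-byte form → F2 87 A2 83.
U+F0CA: 3-byte form → EF 83 8A.
U+1D4EE: 4-byte form → F0 9D 93 AE.
U+0065: 1-byte form → 65.
U+0197: 2-byte form → C6 97.
U+0038: 1-byte form → 38.
U+032F: 2-byte form → CC AF.
U+B929: 3-byte form → EB A4 A9.
Concatenated (20 bytes): F2 87 A2 83 EF 83 8A F0 9D 93 AE 65 C6 97 38 CC AF EB A4 A9.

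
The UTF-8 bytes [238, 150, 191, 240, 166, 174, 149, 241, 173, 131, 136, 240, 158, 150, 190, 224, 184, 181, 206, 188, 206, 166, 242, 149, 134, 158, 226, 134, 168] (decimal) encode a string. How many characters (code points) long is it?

9

Byte at offset 0: 0xEE = 11101110 → 3-byte char (#1). Advance 3.
Byte at offset 3: 0xF0 = 11110000 → 4-byte char (#2). Advance 4.
Byte at offset 7: 0xF1 = 11110001 → 4-byte char (#3). Advance 4.
Byte at offset 11: 0xF0 = 11110000 → 4-byte char (#4). Advance 4.
Byte at offset 15: 0xE0 = 11100000 → 3-byte char (#5). Advance 3.
Byte at offset 18: 0xCE = 11001110 → 2-byte char (#6). Advance 2.
Byte at offset 20: 0xCE = 11001110 → 2-byte char (#7). Advance 2.
Byte at offset 22: 0xF2 = 11110010 → 4-byte char (#8). Advance 4.
Byte at offset 26: 0xE2 = 11100010 → 3-byte char (#9). Advance 3.
Reached end at offset 29 after 9 code points.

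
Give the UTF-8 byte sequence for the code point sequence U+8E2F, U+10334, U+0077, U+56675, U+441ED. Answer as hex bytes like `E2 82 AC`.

E8 B8 AF F0 90 8C B4 77 F1 96 99 B5 F1 84 87 AD

U+8E2F: 3-byte form → E8 B8 AF.
U+10334: 4-byte form → F0 90 8C B4.
U+0077: 1-byte form → 77.
U+56675: 4-byte form → F1 96 99 B5.
U+441ED: 4-byte form → F1 84 87 AD.
Concatenated (16 bytes): E8 B8 AF F0 90 8C B4 77 F1 96 99 B5 F1 84 87 AD.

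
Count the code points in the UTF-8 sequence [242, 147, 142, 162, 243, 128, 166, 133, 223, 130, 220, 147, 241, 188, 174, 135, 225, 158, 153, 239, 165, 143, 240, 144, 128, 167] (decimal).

Byte at offset 0: 0xF2 = 11110010 → 4-byte char (#1). Advance 4.
Byte at offset 4: 0xF3 = 11110011 → 4-byte char (#2). Advance 4.
Byte at offset 8: 0xDF = 11011111 → 2-byte char (#3). Advance 2.
Byte at offset 10: 0xDC = 11011100 → 2-byte char (#4). Advance 2.
Byte at offset 12: 0xF1 = 11110001 → 4-byte char (#5). Advance 4.
Byte at offset 16: 0xE1 = 11100001 → 3-byte char (#6). Advance 3.
Byte at offset 19: 0xEF = 11101111 → 3-byte char (#7). Advance 3.
Byte at offset 22: 0xF0 = 11110000 → 4-byte char (#8). Advance 4.
Reached end at offset 26 after 8 code points.

8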